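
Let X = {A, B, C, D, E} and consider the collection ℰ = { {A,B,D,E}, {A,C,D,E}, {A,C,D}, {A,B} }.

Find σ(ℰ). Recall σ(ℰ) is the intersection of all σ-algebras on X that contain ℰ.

Answer: σ(ℰ) = { {}, {A}, {B}, {C}, {D}, {E}, {A,B}, {A,C}, {A,D}, {A,E}, {B,C}, {B,D}, {B,E}, {C,D}, {C,E}, {D,E}, {A,B,C}, {A,B,D}, {A,B,E}, {A,C,D}, {A,C,E}, {A,D,E}, {B,C,D}, {B,C,E}, {B,D,E}, {C,D,E}, {A,B,C,D}, {A,B,C,E}, {A,B,D,E}, {A,C,D,E}, {B,C,D,E}, X }

Trace:
Begin from { {}, {A,B}, {A,C,D}, {A,B,D,E}, {A,C,D,E}, X } (that is, ℰ plus ∅ and X).
Round 1 (5 new):
  {B}  = X∖{A,C,D,E}
  {C}  = X∖{A,B,D,E}
  {B,E}  = X∖{A,C,D}
  {C,D,E}  = X∖{A,B}
  {A,B,C,D}  = {A,C,D} ∪ {A,B}
  — 11 sets.
Round 2: +6 →
  {E}  = X∖{A,B,C,D}
  {B,C}  = {B} ∪ {C}
  {A,B,C}  = {A,B} ∪ {C}
  {A,B,E}  = {B,E} ∪ {A,B}
  {B,C,E}  = {B,E} ∪ {C}
  {B,C,D,E}  = {B,E} ∪ {C,D,E}
  — 17 sets.
Round 3: 7 new —
  {A}  = X∖{B,C,D,E}
  {A,D}  = X∖{B,C,E}
  {C,D}  = X∖{A,B,E}
  {C,E}  = {C} ∪ {E}
  {D,E}  = X∖{A,B,C}
  {A,D,E}  = X∖{B,C}
  {A,B,C,E}  = {C} ∪ {A,B,E}
  — 24 sets.
Round 4 (7 new):
  {D}  = X∖{A,B,C,E}
  {A,C}  = {C} ∪ {A}
  {A,E}  = {E} ∪ {A}
  {A,B,D}  = X∖{C,E}
  {A,C,E}  = {C,E} ∪ {A}
  {B,C,D}  = {C,D} ∪ {B}
  {B,D,E}  = {B,E} ∪ {D,E}
  — 31 sets.
Round 5 adds 1:
  {B,D}  = X∖{A,C,E}
  — 32 sets.
Round 6 adds nothing — fixpoint reached.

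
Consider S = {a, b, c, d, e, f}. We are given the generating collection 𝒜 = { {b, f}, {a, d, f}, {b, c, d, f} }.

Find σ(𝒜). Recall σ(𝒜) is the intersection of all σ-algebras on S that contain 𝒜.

|σ(𝒜)| = 64.  σ(𝒜) = { ∅, {a}, {b}, {c}, {d}, {e}, {f}, {a, b}, {a, c}, {a, d}, {a, e}, {a, f}, {b, c}, {b, d}, {b, e}, {b, f}, {c, d}, {c, e}, {c, f}, {d, e}, {d, f}, {e, f}, {a, b, c}, {a, b, d}, {a, b, e}, {a, b, f}, {a, c, d}, {a, c, e}, {a, c, f}, {a, d, e}, {a, d, f}, {a, e, f}, {b, c, d}, {b, c, e}, {b, c, f}, {b, d, e}, {b, d, f}, {b, e, f}, {c, d, e}, {c, d, f}, {c, e, f}, {d, e, f}, {a, b, c, d}, {a, b, c, e}, {a, b, c, f}, {a, b, d, e}, {a, b, d, f}, {a, b, e, f}, {a, c, d, e}, {a, c, d, f}, {a, c, e, f}, {a, d, e, f}, {b, c, d, e}, {b, c, d, f}, {b, c, e, f}, {b, d, e, f}, {c, d, e, f}, {a, b, c, d, e}, {a, b, c, d, f}, {a, b, c, e, f}, {a, b, d, e, f}, {a, c, d, e, f}, {b, c, d, e, f}, S }

Check:
Seed the family with 𝒜 together with ∅ and S: { ∅, {b, f}, {a, d, f}, {b, c, d, f}, S }.
Pass 1: +5 →
  {a, e}  = ᶜ of {b, c, d, f}
  {b, c, e}  = ᶜ of {a, d, f}
  {a, b, d, f}  = {b, f} ∪ {a, d, f}
  {a, c, d, e}  = ᶜ of {b, f}
  {a, b, c, d, f}  = {b, c, d, f} ∪ {a, d, f}
  — 10 sets.
Pass 2: 10 new —
  {e}  = ᶜ of {a, b, c, d, f}
  {c, e}  = ᶜ of {a, b, d, f}
  {a, b, c, e}  = {b, c, e} ∪ {a, e}
  {a, b, e, f}  = {b, f} ∪ {a, e}
  {a, d, e, f}  = {a, d, f} ∪ {a, e}
  {b, c, e, f}  = {b, f} ∪ {b, c, e}
  {a, b, c, d, e}  = {b, c, e} ∪ {a, c, d, e}
  {a, b, d, e, f}  = {a, b, d, f} ∪ {a, e}
  {a, c, d, e, f}  = {a, d, f} ∪ {a, c, d, e}
  {b, c, d, e, f}  = {b, c, e} ∪ {b, c, d, f}
  — 20 sets.
Pass 3: 11 new —
  {a}  = ᶜ of {b, c, d, e, f}
  {b}  = ᶜ of {a, c, d, e, f}
  {c}  = ᶜ of {a, b, d, e, f}
  {f}  = ᶜ of {a, b, c, d, e}
  {a, d}  = ᶜ of {b, c, e, f}
  {b, c}  = ᶜ of {a, d, e, f}
  {c, d}  = ᶜ of {a, b, e, f}
  {d, f}  = ᶜ of {a, b, c, e}
  {a, c, e}  = {a, e} ∪ {c, e}
  {b, e, f}  = {b, f} ∪ {e}
  {a, b, c, e, f}  = {a, e} ∪ {b, c, e, f}
  — 31 sets.
Pass 4 adds 27:
  {d}  = ᶜ of {a, b, c, e, f}
  {a, b}  = {b} ∪ {a}
  {a, c}  = {c} ∪ {a}
  {a, f}  = {f} ∪ {a}
  {b, e}  = {b} ∪ {e}
  {c, f}  = {f} ∪ {c}
  {e, f}  = {f} ∪ {e}
  {a, b, c}  = {b, c} ∪ {a}
  {a, b, d}  = {b} ∪ {a, d}
  {a, b, e}  = {b} ∪ {a, e}
  {a, b, f}  = {b, f} ∪ {a}
  {a, c, d}  = ᶜ of {b, e, f}
  {a, d, e}  = {e} ∪ {a, d}
  {a, e, f}  = {f} ∪ {a, e}
  {b, c, d}  = {c, d} ∪ {b}
  {b, c, f}  = {b, f} ∪ {c}
  {b, d, f}  = ᶜ of {a, c, e}
  {c, d, e}  = {c, d} ∪ {e}
  {c, d, f}  = {c, d} ∪ {f}
  {c, e, f}  = {f} ∪ {c, e}
  {d, e, f}  = {e} ∪ {d, f}
  {a, b, c, d}  = {b, c} ∪ {a, d}
  {a, c, d, f}  = {c, d} ∪ {a, d, f}
  {a, c, e, f}  = {a, c, e} ∪ {f}
  {b, c, d, e}  = {c, d} ∪ {b, c, e}
  {b, d, e, f}  = {b, e, f} ∪ {d, f}
  {c, d, e, f}  = {c, e} ∪ {d, f}
  — 58 sets.
Pass 5: +6 →
  {b, d}  = ᶜ of {a, c, e, f}
  {d, e}  = {d} ∪ {e}
  {a, c, f}  = {a, f} ∪ {a, c}
  {b, d, e}  = {d} ∪ {b, e}
  {a, b, c, f}  = {a, f} ∪ {a, b, c}
  {a, b, d, e}  = ᶜ of {c, f}
  — 64 sets.
After Pass 6 the family is unchanged; done.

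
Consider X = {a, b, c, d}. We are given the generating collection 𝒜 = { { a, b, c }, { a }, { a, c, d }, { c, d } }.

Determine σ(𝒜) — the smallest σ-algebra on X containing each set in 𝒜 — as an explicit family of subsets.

σ(𝒜) = { {  }, { a }, { b }, { c }, { d }, { a, b }, { a, c }, { a, d }, { b, c }, { b, d }, { c, d }, { a, b, c }, { a, b, d }, { a, c, d }, { b, c, d }, X }

Trace:
Seed the family with 𝒜 together with ∅ and X: { {  }, { a }, { c, d }, { a, b, c }, { a, c, d }, X }.
Iteration 1 adds 4:
  { b }  = { a, c, d }ᶜ
  { d }  = { a, b, c }ᶜ
  { a, b }  = { c, d }ᶜ
  { b, c, d }  = { a }ᶜ
Iteration 2 (3 new):
  { a, d }  = { d } ∪ { a }
  { b, d }  = { b } ∪ { d }
  { a, b, d }  = { a, b } ∪ { d }
Iteration 3: +3 →
  { c }  = { a, b, d }ᶜ
  { a, c }  = { b, d }ᶜ
  { b, c }  = { a, d }ᶜ
After Iteration 4 the family is unchanged; done.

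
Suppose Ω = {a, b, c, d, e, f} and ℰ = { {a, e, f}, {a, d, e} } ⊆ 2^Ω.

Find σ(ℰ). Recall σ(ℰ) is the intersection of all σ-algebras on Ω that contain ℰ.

Start: ℰ ∪ {∅, Ω} = { ∅, {a, d, e}, {a, e, f}, Ω }.
Pass 1 (3 new):
  {b, c, d}  = ᶜ of {a, e, f}
  {b, c, f}  = ᶜ of {a, d, e}
  {a, d, e, f}  = {a, e, f} ∪ {a, d, e}
  (now 7)
Pass 2 adds 4:
  {b, c}  = ᶜ of {a, d, e, f}
  {b, c, d, f}  = {b, c, d} ∪ {b, c, f}
  {a, b, c, d, e}  = {a, d, e} ∪ {b, c, d}
  {a, b, c, e, f}  = {a, e, f} ∪ {b, c, f}
  (now 11)
Pass 3: +3 →
  {d}  = ᶜ of {a, b, c, e, f}
  {f}  = ᶜ of {a, b, c, d, e}
  {a, e}  = ᶜ of {b, c, d, f}
  (now 14)
Pass 4: 2 new —
  {d, f}  = {d} ∪ {f}
  {a, b, c, e}  = {b, c} ∪ {a, e}
  (now 16)
Pass 5: closed — nothing new.

|σ(ℰ)| = 16.  σ(ℰ) = { ∅, {d}, {f}, {a, e}, {b, c}, {d, f}, {a, d, e}, {a, e, f}, {b, c, d}, {b, c, f}, {a, b, c, e}, {a, d, e, f}, {b, c, d, f}, {a, b, c, d, e}, {a, b, c, e, f}, Ω }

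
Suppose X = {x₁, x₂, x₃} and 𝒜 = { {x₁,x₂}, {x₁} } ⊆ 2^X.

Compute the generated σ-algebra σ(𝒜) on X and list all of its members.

Begin from { ∅, {x₁}, {x₁,x₂}, X } (that is, 𝒜 plus ∅ and X).
Round 1: +2 →
  {x₃}  = complement {x₁,x₂}
  {x₂,x₃}  = complement {x₁}
  — 6 sets.
Round 2: 1 new —
  {x₁,x₃}  = {x₃} ∪ {x₁}
  — 7 sets.
Round 3. New:
  {x₂}  = complement {x₁,x₃}
  — 8 sets.
Round 4 adds nothing — fixpoint reached.

Hence σ(𝒜) has 8 members: { ∅, {x₁}, {x₂}, {x₃}, {x₁,x₂}, {x₁,x₃}, {x₂,x₃}, X }.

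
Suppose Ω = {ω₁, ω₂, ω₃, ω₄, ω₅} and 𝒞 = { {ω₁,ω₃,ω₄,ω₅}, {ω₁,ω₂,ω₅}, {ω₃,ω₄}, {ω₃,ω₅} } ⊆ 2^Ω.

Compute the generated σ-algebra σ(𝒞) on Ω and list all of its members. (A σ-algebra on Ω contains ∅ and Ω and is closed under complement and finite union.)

Answer: σ(𝒞) = { {}, {ω₁}, {ω₂}, {ω₃}, {ω₄}, {ω₅}, {ω₁,ω₂}, {ω₁,ω₃}, {ω₁,ω₄}, {ω₁,ω₅}, {ω₂,ω₃}, {ω₂,ω₄}, {ω₂,ω₅}, {ω₃,ω₄}, {ω₃,ω₅}, {ω₄,ω₅}, {ω₁,ω₂,ω₃}, {ω₁,ω₂,ω₄}, {ω₁,ω₂,ω₅}, {ω₁,ω₃,ω₄}, {ω₁,ω₃,ω₅}, {ω₁,ω₄,ω₅}, {ω₂,ω₃,ω₄}, {ω₂,ω₃,ω₅}, {ω₂,ω₄,ω₅}, {ω₃,ω₄,ω₅}, {ω₁,ω₂,ω₃,ω₄}, {ω₁,ω₂,ω₃,ω₅}, {ω₁,ω₂,ω₄,ω₅}, {ω₁,ω₃,ω₄,ω₅}, {ω₂,ω₃,ω₄,ω₅}, Ω }

Derivation:
Start: 𝒞 ∪ {∅, Ω} = { {}, {ω₃,ω₄}, {ω₃,ω₅}, {ω₁,ω₂,ω₅}, {ω₁,ω₃,ω₄,ω₅}, Ω }.
Iteration 1. New:
  {ω₂}  = complement {ω₁,ω₃,ω₄,ω₅}
  {ω₁,ω₂,ω₄}  = complement {ω₃,ω₅}
  {ω₃,ω₄,ω₅}  = {ω₃,ω₄} ∪ {ω₃,ω₅}
  {ω₁,ω₂,ω₃,ω₅}  = {ω₁,ω₂,ω₅} ∪ {ω₃,ω₅}
  [10 total]
Iteration 2: +7 →
  {ω₄}  = complement {ω₁,ω₂,ω₃,ω₅}
  {ω₁,ω₂}  = complement {ω₃,ω₄,ω₅}
  {ω₂,ω₃,ω₄}  = {ω₃,ω₄} ∪ {ω₂}
  {ω₂,ω₃,ω₅}  = {ω₂} ∪ {ω₃,ω₅}
  {ω₁,ω₂,ω₃,ω₄}  = {ω₃,ω₄} ∪ {ω₁,ω₂,ω₄}
  {ω₁,ω₂,ω₄,ω₅}  = {ω₁,ω₂,ω₄} ∪ {ω₁,ω₂,ω₅}
  {ω₂,ω₃,ω₄,ω₅}  = {ω₃,ω₄,ω₅} ∪ {ω₂}
  [17 total]
Iteration 3 adds 6:
  {ω₁}  = complement {ω₂,ω₃,ω₄,ω₅}
  {ω₃}  = complement {ω₁,ω₂,ω₄,ω₅}
  {ω₅}  = complement {ω₁,ω₂,ω₃,ω₄}
  {ω₁,ω₄}  = complement {ω₂,ω₃,ω₅}
  {ω₁,ω₅}  = complement {ω₂,ω₃,ω₄}
  {ω₂,ω₄}  = {ω₄} ∪ {ω₂}
  [23 total]
Iteration 4: +9 →
  {ω₁,ω₃}  = {ω₃} ∪ {ω₁}
  {ω₂,ω₃}  = {ω₂} ∪ {ω₃}
  {ω₂,ω₅}  = {ω₂} ∪ {ω₅}
  {ω₄,ω₅}  = {ω₅} ∪ {ω₄}
  {ω₁,ω₂,ω₃}  = {ω₁,ω₂} ∪ {ω₃}
  {ω₁,ω₃,ω₄}  = {ω₃,ω₄} ∪ {ω₁,ω₄}
  {ω₁,ω₃,ω₅}  = complement {ω₂,ω₄}
  {ω₁,ω₄,ω₅}  = {ω₅} ∪ {ω₁,ω₄}
  {ω₂,ω₄,ω₅}  = {ω₅} ∪ {ω₂,ω₄}
  [32 total]
After Iteration 5 the family is unchanged; done.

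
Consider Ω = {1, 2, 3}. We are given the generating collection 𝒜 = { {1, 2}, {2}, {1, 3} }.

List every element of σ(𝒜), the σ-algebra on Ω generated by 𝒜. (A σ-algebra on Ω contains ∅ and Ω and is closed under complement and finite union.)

Initial family (5 sets): { ∅, {2}, {1, 2}, {1, 3}, Ω }.
Step 1: 1 new —
  {3}  = complement {1, 2}
Step 2. New:
  {2, 3}  = {3} ∪ {2}
Step 3 (1 new):
  {1}  = complement {2, 3}
Step 4: already closed under ᶜ and ∪.

σ(𝒜) = { ∅, {1}, {2}, {3}, {1, 2}, {1, 3}, {2, 3}, Ω }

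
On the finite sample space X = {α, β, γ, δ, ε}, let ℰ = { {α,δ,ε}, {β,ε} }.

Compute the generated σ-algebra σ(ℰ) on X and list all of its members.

Begin from { {}, {β,ε}, {α,δ,ε}, X } (that is, ℰ plus ∅ and X).
Round 1 (3 new):
  {β,γ}  = complement {α,δ,ε}
  {α,γ,δ}  = complement {β,ε}
  {α,β,δ,ε}  = {β,ε} ∪ {α,δ,ε}
Round 2 (4 new):
  {γ}  = complement {α,β,δ,ε}
  {β,γ,ε}  = {β,ε} ∪ {β,γ}
  {α,β,γ,δ}  = {α,γ,δ} ∪ {β,γ}
  {α,γ,δ,ε}  = {α,δ,ε} ∪ {α,γ,δ}
Round 3. New:
  {β}  = complement {α,γ,δ,ε}
  {ε}  = complement {α,β,γ,δ}
  {α,δ}  = complement {β,γ,ε}
Round 4 (2 new):
  {γ,ε}  = {γ} ∪ {ε}
  {α,β,δ}  = {α,δ} ∪ {β}
Round 5: stable.

Therefore σ(ℰ) = { {}, {β}, {γ}, {ε}, {α,δ}, {β,γ}, {β,ε}, {γ,ε}, {α,β,δ}, {α,γ,δ}, {α,δ,ε}, {β,γ,ε}, {α,β,γ,δ}, {α,β,δ,ε}, {α,γ,δ,ε}, X } (|σ(ℰ)| = 16).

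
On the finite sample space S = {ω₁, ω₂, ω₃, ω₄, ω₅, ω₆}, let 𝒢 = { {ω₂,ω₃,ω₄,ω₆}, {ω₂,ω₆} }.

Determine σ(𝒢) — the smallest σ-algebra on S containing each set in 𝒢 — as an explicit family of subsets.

σ(𝒢) = { {}, {ω₁,ω₅}, {ω₂,ω₆}, {ω₃,ω₄}, {ω₁,ω₂,ω₅,ω₆}, {ω₁,ω₃,ω₄,ω₅}, {ω₂,ω₃,ω₄,ω₆}, S }

Derivation:
Take S₀ = 𝒢 ∪ {∅, S} = { {}, {ω₂,ω₆}, {ω₂,ω₃,ω₄,ω₆}, S }.
Round 1 (2 new):
  {ω₁,ω₅}  = S∖{ω₂,ω₃,ω₄,ω₆}
  {ω₁,ω₃,ω₄,ω₅}  = S∖{ω₂,ω₆}
  |family| = 6
Round 2: +1 →
  {ω₁,ω₂,ω₅,ω₆}  = {ω₁,ω₅} ∪ {ω₂,ω₆}
  |family| = 7
Round 3. New:
  {ω₃,ω₄}  = S∖{ω₁,ω₂,ω₅,ω₆}
  |family| = 8
Round 4: no new sets; the family is a σ-algebra.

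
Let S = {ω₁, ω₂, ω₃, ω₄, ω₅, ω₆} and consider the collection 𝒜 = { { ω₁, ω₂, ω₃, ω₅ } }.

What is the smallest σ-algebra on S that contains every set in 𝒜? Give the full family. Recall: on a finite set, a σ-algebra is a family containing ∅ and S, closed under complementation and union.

Begin from { ∅, { ω₁, ω₂, ω₃, ω₅ }, S } (that is, 𝒜 plus ∅ and S).
Round 1: +1 →
  { ω₄, ω₆ }  = S∖{ ω₁, ω₂, ω₃, ω₅ }
  — 4 sets.
Round 2: stable.

Therefore σ(𝒜) = { ∅, { ω₄, ω₆ }, { ω₁, ω₂, ω₃, ω₅ }, S } (|σ(𝒜)| = 4).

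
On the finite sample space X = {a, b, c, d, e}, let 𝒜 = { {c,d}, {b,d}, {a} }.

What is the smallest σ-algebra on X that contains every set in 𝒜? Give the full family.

σ(𝒜) = { {}, {a}, {b}, {c}, {d}, {e}, {a,b}, {a,c}, {a,d}, {a,e}, {b,c}, {b,d}, {b,e}, {c,d}, {c,e}, {d,e}, {a,b,c}, {a,b,d}, {a,b,e}, {a,c,d}, {a,c,e}, {a,d,e}, {b,c,d}, {b,c,e}, {b,d,e}, {c,d,e}, {a,b,c,d}, {a,b,c,e}, {a,b,d,e}, {a,c,d,e}, {b,c,d,e}, X }

Working:
Start: 𝒜 ∪ {∅, X} = { {}, {a}, {b,d}, {c,d}, X }.
Pass 1: +6 →
  {a,b,d}  = {b,d} ∪ {a}
  {a,b,e}  = {c,d}ᶜ
  {a,c,d}  = {c,d} ∪ {a}
  {a,c,e}  = {b,d}ᶜ
  {b,c,d}  = {c,d} ∪ {b,d}
  {b,c,d,e}  = {a}ᶜ
  |family| = 11
Pass 2 adds 7:
  {a,e}  = {b,c,d}ᶜ
  {b,e}  = {a,c,d}ᶜ
  {c,e}  = {a,b,d}ᶜ
  {a,b,c,d}  = {c,d} ∪ {a,b,d}
  {a,b,c,e}  = {a,c,e} ∪ {a,b,e}
  {a,b,d,e}  = {a,b,d} ∪ {a,b,e}
  {a,c,d,e}  = {c,d} ∪ {a,c,e}
  |family| = 18
Pass 3. New:
  {b}  = {a,c,d,e}ᶜ
  {c}  = {a,b,d,e}ᶜ
  {d}  = {a,b,c,e}ᶜ
  {e}  = {a,b,c,d}ᶜ
  {b,c,e}  = {b,e} ∪ {c,e}
  {b,d,e}  = {b,e} ∪ {b,d}
  {c,d,e}  = {c,d} ∪ {c,e}
  |family| = 25
Pass 4: 6 new —
  {a,b}  = {c,d,e}ᶜ
  {a,c}  = {b,d,e}ᶜ
  {a,d}  = {b,c,e}ᶜ
  {b,c}  = {b} ∪ {c}
  {d,e}  = {e} ∪ {d}
  {a,d,e}  = {a,e} ∪ {d}
  |family| = 31
Pass 5 adds 1:
  {a,b,c}  = {d,e}ᶜ
  |family| = 32
Pass 6: closed — nothing new.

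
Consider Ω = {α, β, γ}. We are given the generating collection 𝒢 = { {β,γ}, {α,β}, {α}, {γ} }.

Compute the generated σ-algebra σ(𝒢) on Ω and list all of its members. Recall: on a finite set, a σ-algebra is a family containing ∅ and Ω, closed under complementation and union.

Seed the family with 𝒢 together with ∅ and Ω: { {}, {α}, {γ}, {α,β}, {β,γ}, Ω }.
Iteration 1. New:
  {α,γ}  = {γ} ∪ {α}
  [7 total]
Iteration 2: 1 new —
  {β}  = ᶜ of {α,γ}
  [8 total]
Iteration 3: already closed under ᶜ and ∪.

σ(𝒢) = { {}, {α}, {β}, {γ}, {α,β}, {α,γ}, {β,γ}, Ω }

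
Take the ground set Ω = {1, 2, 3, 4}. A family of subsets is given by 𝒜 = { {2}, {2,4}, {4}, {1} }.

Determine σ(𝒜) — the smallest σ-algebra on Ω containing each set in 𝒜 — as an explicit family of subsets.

Answer: σ(𝒜) = { ∅, {1}, {2}, {3}, {4}, {1,2}, {1,3}, {1,4}, {2,3}, {2,4}, {3,4}, {1,2,3}, {1,2,4}, {1,3,4}, {2,3,4}, Ω }

Working:
Seed the family with 𝒜 together with ∅ and Ω: { ∅, {1}, {2}, {4}, {2,4}, Ω }.
Pass 1: 7 new —
  {1,2}  = {2} ∪ {1}
  {1,3}  = Ω∖{2,4}
  {1,4}  = {4} ∪ {1}
  {1,2,3}  = Ω∖{4}
  {1,2,4}  = {2,4} ∪ {1}
  {1,3,4}  = Ω∖{2}
  {2,3,4}  = Ω∖{1}
  — 13 sets.
Pass 2: 3 new —
  {3}  = Ω∖{1,2,4}
  {2,3}  = Ω∖{1,4}
  {3,4}  = Ω∖{1,2}
  — 16 sets.
Pass 3: closed — nothing new.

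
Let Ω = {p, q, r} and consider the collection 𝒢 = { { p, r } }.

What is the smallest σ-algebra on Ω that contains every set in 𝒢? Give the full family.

Take S₀ = 𝒢 ∪ {∅, Ω} = { {}, { p, r }, Ω }.
Round 1: +1 →
  { q }  = complement { p, r }
  |family| = 4
Round 2: stable.

Therefore σ(𝒢) = { {}, { q }, { p, r }, Ω } (|σ(𝒢)| = 4).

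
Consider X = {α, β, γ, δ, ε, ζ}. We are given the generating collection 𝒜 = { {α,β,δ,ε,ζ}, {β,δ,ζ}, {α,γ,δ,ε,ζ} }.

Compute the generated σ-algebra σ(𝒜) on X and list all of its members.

|σ(𝒜)| = 16.  σ(𝒜) = { ∅, {β}, {γ}, {α,ε}, {β,γ}, {δ,ζ}, {α,β,ε}, {α,γ,ε}, {β,δ,ζ}, {γ,δ,ζ}, {α,β,γ,ε}, {α,δ,ε,ζ}, {β,γ,δ,ζ}, {α,β,δ,ε,ζ}, {α,γ,δ,ε,ζ}, X }

Derivation:
Initial family (5 sets): { ∅, {β,δ,ζ}, {α,β,δ,ε,ζ}, {α,γ,δ,ε,ζ}, X }.
Round 1: +3 →
  {β}  = complement {α,γ,δ,ε,ζ}
  {γ}  = complement {α,β,δ,ε,ζ}
  {α,γ,ε}  = complement {β,δ,ζ}
  |family| = 8
Round 2 (3 new):
  {β,γ}  = {β} ∪ {γ}
  {α,β,γ,ε}  = {α,γ,ε} ∪ {β}
  {β,γ,δ,ζ}  = {β,δ,ζ} ∪ {γ}
  |family| = 11
Round 3. New:
  {α,ε}  = complement {β,γ,δ,ζ}
  {δ,ζ}  = complement {α,β,γ,ε}
  {α,δ,ε,ζ}  = complement {β,γ}
  |family| = 14
Round 4 adds 2:
  {α,β,ε}  = {α,ε} ∪ {β}
  {γ,δ,ζ}  = {γ} ∪ {δ,ζ}
  |family| = 16
Round 5: stable.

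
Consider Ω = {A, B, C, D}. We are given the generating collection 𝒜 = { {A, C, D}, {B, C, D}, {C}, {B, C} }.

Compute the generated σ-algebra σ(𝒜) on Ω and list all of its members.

|σ(𝒜)| = 16.  σ(𝒜) = { ∅, {A}, {B}, {C}, {D}, {A, B}, {A, C}, {A, D}, {B, C}, {B, D}, {C, D}, {A, B, C}, {A, B, D}, {A, C, D}, {B, C, D}, Ω }

Check:
Start: 𝒜 ∪ {∅, Ω} = { ∅, {C}, {B, C}, {A, C, D}, {B, C, D}, Ω }.
Step 1: 4 new —
  {A}  = Ω∖{B, C, D}
  {B}  = Ω∖{A, C, D}
  {A, D}  = Ω∖{B, C}
  {A, B, D}  = Ω∖{C}
  [10 total]
Step 2: 3 new —
  {A, B}  = {B} ∪ {A}
  {A, C}  = {C} ∪ {A}
  {A, B, C}  = {B, C} ∪ {A}
  [13 total]
Step 3: 3 new —
  {D}  = Ω∖{A, B, C}
  {B, D}  = Ω∖{A, C}
  {C, D}  = Ω∖{A, B}
  [16 total]
Step 4 adds nothing — fixpoint reached.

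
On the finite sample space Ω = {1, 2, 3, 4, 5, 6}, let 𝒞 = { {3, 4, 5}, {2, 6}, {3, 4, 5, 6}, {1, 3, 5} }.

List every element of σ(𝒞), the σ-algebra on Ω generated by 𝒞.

Begin from { {}, {2, 6}, {1, 3, 5}, {3, 4, 5}, {3, 4, 5, 6}, Ω } (that is, 𝒞 plus ∅ and Ω).
Round 1: +7 →
  {1, 2}  = Ω∖{3, 4, 5, 6}
  {1, 2, 6}  = Ω∖{3, 4, 5}
  {2, 4, 6}  = Ω∖{1, 3, 5}
  {1, 3, 4, 5}  = Ω∖{2, 6}
  {1, 2, 3, 5, 6}  = {1, 3, 5} ∪ {2, 6}
  {1, 3, 4, 5, 6}  = {3, 4, 5, 6} ∪ {1, 3, 5}
  {2, 3, 4, 5, 6}  = {3, 4, 5} ∪ {2, 6}
  [13 total]
Round 2 (6 new):
  {1}  = Ω∖{2, 3, 4, 5, 6}
  {2}  = Ω∖{1, 3, 4, 5, 6}
  {4}  = Ω∖{1, 2, 3, 5, 6}
  {1, 2, 3, 5}  = {1, 2} ∪ {1, 3, 5}
  {1, 2, 4, 6}  = {2, 4, 6} ∪ {1, 2}
  {1, 2, 3, 4, 5}  = {3, 4, 5} ∪ {1, 2}
  [19 total]
Round 3: +7 →
  {6}  = Ω∖{1, 2, 3, 4, 5}
  {1, 4}  = {4} ∪ {1}
  {2, 4}  = {2} ∪ {4}
  {3, 5}  = Ω∖{1, 2, 4, 6}
  {4, 6}  = Ω∖{1, 2, 3, 5}
  {1, 2, 4}  = {1, 2} ∪ {4}
  {2, 3, 4, 5}  = {3, 4, 5} ∪ {2}
  [26 total]
Round 4 (6 new):
  {1, 6}  = Ω∖{2, 3, 4, 5}
  {1, 4, 6}  = {1} ∪ {4, 6}
  {2, 3, 5}  = {2} ∪ {3, 5}
  {3, 5, 6}  = Ω∖{1, 2, 4}
  {1, 3, 5, 6}  = Ω∖{2, 4}
  {2, 3, 5, 6}  = Ω∖{1, 4}
  [32 total]
Round 5 adds nothing — fixpoint reached.

σ(𝒞) = { {}, {1}, {2}, {4}, {6}, {1, 2}, {1, 4}, {1, 6}, {2, 4}, {2, 6}, {3, 5}, {4, 6}, {1, 2, 4}, {1, 2, 6}, {1, 3, 5}, {1, 4, 6}, {2, 3, 5}, {2, 4, 6}, {3, 4, 5}, {3, 5, 6}, {1, 2, 3, 5}, {1, 2, 4, 6}, {1, 3, 4, 5}, {1, 3, 5, 6}, {2, 3, 4, 5}, {2, 3, 5, 6}, {3, 4, 5, 6}, {1, 2, 3, 4, 5}, {1, 2, 3, 5, 6}, {1, 3, 4, 5, 6}, {2, 3, 4, 5, 6}, Ω }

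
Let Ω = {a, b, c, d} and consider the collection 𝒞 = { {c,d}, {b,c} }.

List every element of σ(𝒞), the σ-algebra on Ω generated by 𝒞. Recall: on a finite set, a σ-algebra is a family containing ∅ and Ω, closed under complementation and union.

Initial family (4 sets): { {}, {b,c}, {c,d}, Ω }.
Iteration 1. New:
  {a,b}  = Ω∖{c,d}
  {a,d}  = Ω∖{b,c}
  {b,c,d}  = {c,d} ∪ {b,c}
  (now 7)
Iteration 2 (4 new):
  {a}  = Ω∖{b,c,d}
  {a,b,c}  = {b,c} ∪ {a,b}
  {a,b,d}  = {a,d} ∪ {a,b}
  {a,c,d}  = {c,d} ∪ {a,d}
  (now 11)
Iteration 3 adds 3:
  {b}  = Ω∖{a,c,d}
  {c}  = Ω∖{a,b,d}
  {d}  = Ω∖{a,b,c}
  (now 14)
Iteration 4: 2 new —
  {a,c}  = {c} ∪ {a}
  {b,d}  = {d} ∪ {b}
  (now 16)
Iteration 5: already closed under ᶜ and ∪.

Hence σ(𝒞) has 16 members: { {}, {a}, {b}, {c}, {d}, {a,b}, {a,c}, {a,d}, {b,c}, {b,d}, {c,d}, {a,b,c}, {a,b,d}, {a,c,d}, {b,c,d}, Ω }.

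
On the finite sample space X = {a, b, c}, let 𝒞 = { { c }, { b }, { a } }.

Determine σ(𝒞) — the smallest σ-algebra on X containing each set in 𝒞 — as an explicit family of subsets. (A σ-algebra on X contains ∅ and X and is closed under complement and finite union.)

σ(𝒞) = { {  }, { a }, { b }, { c }, { a, b }, { a, c }, { b, c }, X }

Check:
Begin from { {  }, { a }, { b }, { c }, X } (that is, 𝒞 plus ∅ and X).
Step 1: 3 new —
  { a, b }  = complement { c }
  { a, c }  = complement { b }
  { b, c }  = complement { a }
  (now 8)
Step 2: closed — nothing new.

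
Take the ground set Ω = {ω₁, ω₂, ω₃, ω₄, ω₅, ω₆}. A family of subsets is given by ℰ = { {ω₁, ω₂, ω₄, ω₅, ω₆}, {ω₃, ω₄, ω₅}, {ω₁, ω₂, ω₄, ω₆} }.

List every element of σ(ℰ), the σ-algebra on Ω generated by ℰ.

Answer: σ(ℰ) = { {}, {ω₃}, {ω₄}, {ω₅}, {ω₃, ω₄}, {ω₃, ω₅}, {ω₄, ω₅}, {ω₁, ω₂, ω₆}, {ω₃, ω₄, ω₅}, {ω₁, ω₂, ω₃, ω₆}, {ω₁, ω₂, ω₄, ω₆}, {ω₁, ω₂, ω₅, ω₆}, {ω₁, ω₂, ω₃, ω₄, ω₆}, {ω₁, ω₂, ω₃, ω₅, ω₆}, {ω₁, ω₂, ω₄, ω₅, ω₆}, Ω }

Check:
Begin from { {}, {ω₃, ω₄, ω₅}, {ω₁, ω₂, ω₄, ω₆}, {ω₁, ω₂, ω₄, ω₅, ω₆}, Ω } (that is, ℰ plus ∅ and Ω).
Pass 1 (3 new):
  {ω₃}  = complement {ω₁, ω₂, ω₄, ω₅, ω₆}
  {ω₃, ω₅}  = complement {ω₁, ω₂, ω₄, ω₆}
  {ω₁, ω₂, ω₆}  = complement {ω₃, ω₄, ω₅}
  (now 8)
Pass 2: +3 →
  {ω₁, ω₂, ω₃, ω₆}  = {ω₃} ∪ {ω₁, ω₂, ω₆}
  {ω₁, ω₂, ω₃, ω₄, ω₆}  = {ω₃} ∪ {ω₁, ω₂, ω₄, ω₆}
  {ω₁, ω₂, ω₃, ω₅, ω₆}  = {ω₃, ω₅} ∪ {ω₁, ω₂, ω₆}
  (now 11)
Pass 3: 3 new —
  {ω₄}  = complement {ω₁, ω₂, ω₃, ω₅, ω₆}
  {ω₅}  = complement {ω₁, ω₂, ω₃, ω₄, ω₆}
  {ω₄, ω₅}  = complement {ω₁, ω₂, ω₃, ω₆}
  (now 14)
Pass 4: +2 →
  {ω₃, ω₄}  = {ω₃} ∪ {ω₄}
  {ω₁, ω₂, ω₅, ω₆}  = {ω₁, ω₂, ω₆} ∪ {ω₅}
  (now 16)
After Pass 5 the family is unchanged; done.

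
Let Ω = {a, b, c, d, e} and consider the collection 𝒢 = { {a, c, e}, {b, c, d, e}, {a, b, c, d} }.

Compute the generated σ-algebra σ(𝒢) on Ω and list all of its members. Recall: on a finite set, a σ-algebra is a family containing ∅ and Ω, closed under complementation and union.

Answer: σ(𝒢) = { ∅, {a}, {c}, {e}, {a, c}, {a, e}, {b, d}, {c, e}, {a, b, d}, {a, c, e}, {b, c, d}, {b, d, e}, {a, b, c, d}, {a, b, d, e}, {b, c, d, e}, Ω }

Derivation:
Seed the family with 𝒢 together with ∅ and Ω: { ∅, {a, c, e}, {a, b, c, d}, {b, c, d, e}, Ω }.
Pass 1 (3 new):
  {a}  = Ω∖{b, c, d, e}
  {e}  = Ω∖{a, b, c, d}
  {b, d}  = Ω∖{a, c, e}
  |family| = 8
Pass 2 adds 3:
  {a, e}  = {e} ∪ {a}
  {a, b, d}  = {b, d} ∪ {a}
  {b, d, e}  = {b, d} ∪ {e}
  |family| = 11
Pass 3: +4 →
  {a, c}  = Ω∖{b, d, e}
  {c, e}  = Ω∖{a, b, d}
  {b, c, d}  = Ω∖{a, e}
  {a, b, d, e}  = {a, e} ∪ {a, b, d}
  |family| = 15
Pass 4: +1 →
  {c}  = Ω∖{a, b, d, e}
  |family| = 16
Pass 5: closed — nothing new.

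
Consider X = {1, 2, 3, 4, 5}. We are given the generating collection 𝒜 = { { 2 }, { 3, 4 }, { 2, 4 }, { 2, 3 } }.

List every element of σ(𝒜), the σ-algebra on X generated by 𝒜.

Initial family (6 sets): { ∅, { 2 }, { 2, 3 }, { 2, 4 }, { 3, 4 }, X }.
Round 1 (5 new):
  { 1, 2, 5 }  = complement { 3, 4 }
  { 1, 3, 5 }  = complement { 2, 4 }
  { 1, 4, 5 }  = complement { 2, 3 }
  { 2, 3, 4 }  = { 3, 4 } ∪ { 2, 3 }
  { 1, 3, 4, 5 }  = complement { 2 }
  |family| = 11
Round 2: 3 new —
  { 1, 5 }  = complement { 2, 3, 4 }
  { 1, 2, 3, 5 }  = { 1, 3, 5 } ∪ { 2 }
  { 1, 2, 4, 5 }  = { 1, 4, 5 } ∪ { 2 }
  |family| = 14
Round 3. New:
  { 3 }  = complement { 1, 2, 4, 5 }
  { 4 }  = complement { 1, 2, 3, 5 }
  |family| = 16
After Round 4 the family is unchanged; done.

Therefore σ(𝒜) = { ∅, { 2 }, { 3 }, { 4 }, { 1, 5 }, { 2, 3 }, { 2, 4 }, { 3, 4 }, { 1, 2, 5 }, { 1, 3, 5 }, { 1, 4, 5 }, { 2, 3, 4 }, { 1, 2, 3, 5 }, { 1, 2, 4, 5 }, { 1, 3, 4, 5 }, X } (|σ(𝒜)| = 16).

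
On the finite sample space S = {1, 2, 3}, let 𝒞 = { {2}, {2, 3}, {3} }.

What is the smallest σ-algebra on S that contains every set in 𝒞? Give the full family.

Begin from { {}, {2}, {3}, {2, 3}, S } (that is, 𝒞 plus ∅ and S).
Round 1. New:
  {1}  = S∖{2, 3}
  {1, 2}  = S∖{3}
  {1, 3}  = S∖{2}
  (now 8)
Round 2: already closed under ᶜ and ∪.

Therefore σ(𝒞) = { {}, {1}, {2}, {3}, {1, 2}, {1, 3}, {2, 3}, S } (|σ(𝒞)| = 8).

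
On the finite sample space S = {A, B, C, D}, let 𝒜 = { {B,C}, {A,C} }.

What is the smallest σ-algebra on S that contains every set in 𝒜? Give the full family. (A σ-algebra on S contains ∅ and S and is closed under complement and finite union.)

Answer: σ(𝒜) = { {}, {A}, {B}, {C}, {D}, {A,B}, {A,C}, {A,D}, {B,C}, {B,D}, {C,D}, {A,B,C}, {A,B,D}, {A,C,D}, {B,C,D}, S }

Check:
Begin from { {}, {A,C}, {B,C}, S } (that is, 𝒜 plus ∅ and S).
Pass 1: +3 →
  {A,D}  = {B,C}ᶜ
  {B,D}  = {A,C}ᶜ
  {A,B,C}  = {A,C} ∪ {B,C}
  |family| = 7
Pass 2: +4 →
  {D}  = {A,B,C}ᶜ
  {A,B,D}  = {A,D} ∪ {B,D}
  {A,C,D}  = {A,D} ∪ {A,C}
  {B,C,D}  = {B,C} ∪ {B,D}
  |family| = 11
Pass 3: +3 →
  {A}  = {B,C,D}ᶜ
  {B}  = {A,C,D}ᶜ
  {C}  = {A,B,D}ᶜ
  |family| = 14
Pass 4: +2 →
  {A,B}  = {B} ∪ {A}
  {C,D}  = {C} ∪ {D}
  |family| = 16
Pass 5: no new sets; the family is a σ-algebra.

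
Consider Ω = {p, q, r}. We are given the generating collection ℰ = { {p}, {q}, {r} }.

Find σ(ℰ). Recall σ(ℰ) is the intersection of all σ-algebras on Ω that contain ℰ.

|σ(ℰ)| = 8.  σ(ℰ) = { ∅, {p}, {q}, {r}, {p, q}, {p, r}, {q, r}, Ω }

Derivation:
Begin from { ∅, {p}, {q}, {r}, Ω } (that is, ℰ plus ∅ and Ω).
Step 1: +3 →
  {p, q}  = Ω∖{r}
  {p, r}  = Ω∖{q}
  {q, r}  = Ω∖{p}
Step 2 adds nothing — fixpoint reached.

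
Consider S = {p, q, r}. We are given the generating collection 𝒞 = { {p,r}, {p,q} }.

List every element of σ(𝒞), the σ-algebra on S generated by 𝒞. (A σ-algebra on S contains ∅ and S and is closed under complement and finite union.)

σ(𝒞) = { {}, {p}, {q}, {r}, {p,q}, {p,r}, {q,r}, S }

Derivation:
Initial family (4 sets): { {}, {p,q}, {p,r}, S }.
Iteration 1 adds 2:
  {q}  = ᶜ of {p,r}
  {r}  = ᶜ of {p,q}
  |family| = 6
Iteration 2: 1 new —
  {q,r}  = {r} ∪ {q}
  |family| = 7
Iteration 3 (1 new):
  {p}  = ᶜ of {q,r}
  |family| = 8
Iteration 4: already closed under ᶜ and ∪.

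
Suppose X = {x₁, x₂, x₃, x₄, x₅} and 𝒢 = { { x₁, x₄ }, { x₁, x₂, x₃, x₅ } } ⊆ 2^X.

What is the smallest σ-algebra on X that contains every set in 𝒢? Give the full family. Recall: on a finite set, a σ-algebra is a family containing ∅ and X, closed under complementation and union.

Seed the family with 𝒢 together with ∅ and X: { ∅, { x₁, x₄ }, { x₁, x₂, x₃, x₅ }, X }.
Pass 1 adds 2:
  { x₄ }  = ᶜ of { x₁, x₂, x₃, x₅ }
  { x₂, x₃, x₅ }  = ᶜ of { x₁, x₄ }
  (now 6)
Pass 2 adds 1:
  { x₂, x₃, x₄, x₅ }  = { x₂, x₃, x₅ } ∪ { x₄ }
  (now 7)
Pass 3: 1 new —
  { x₁ }  = ᶜ of { x₂, x₃, x₄, x₅ }
  (now 8)
Pass 4: stable.

|σ(𝒢)| = 8.  σ(𝒢) = { ∅, { x₁ }, { x₄ }, { x₁, x₄ }, { x₂, x₃, x₅ }, { x₁, x₂, x₃, x₅ }, { x₂, x₃, x₄, x₅ }, X }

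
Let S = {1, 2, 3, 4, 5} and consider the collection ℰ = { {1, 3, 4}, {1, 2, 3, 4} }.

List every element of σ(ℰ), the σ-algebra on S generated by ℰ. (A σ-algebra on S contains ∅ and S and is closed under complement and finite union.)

Answer: σ(ℰ) = { ∅, {2}, {5}, {2, 5}, {1, 3, 4}, {1, 2, 3, 4}, {1, 3, 4, 5}, S }

Working:
Start: ℰ ∪ {∅, S} = { ∅, {1, 3, 4}, {1, 2, 3, 4}, S }.
Iteration 1 (2 new):
  {5}  = ᶜ of {1, 2, 3, 4}
  {2, 5}  = ᶜ of {1, 3, 4}
  [6 total]
Iteration 2: +1 →
  {1, 3, 4, 5}  = {1, 3, 4} ∪ {5}
  [7 total]
Iteration 3. New:
  {2}  = ᶜ of {1, 3, 4, 5}
  [8 total]
Iteration 4 adds nothing — fixpoint reached.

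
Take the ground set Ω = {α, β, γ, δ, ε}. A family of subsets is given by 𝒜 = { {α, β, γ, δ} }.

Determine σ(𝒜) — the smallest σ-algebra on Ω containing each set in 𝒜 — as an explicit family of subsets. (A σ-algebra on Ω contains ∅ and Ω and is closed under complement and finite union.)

Start: 𝒜 ∪ {∅, Ω} = { {}, {α, β, γ, δ}, Ω }.
Pass 1: 1 new —
  {ε}  = ᶜ of {α, β, γ, δ}
  — 4 sets.
After Pass 2 the family is unchanged; done.

Hence σ(𝒜) has 4 members: { {}, {ε}, {α, β, γ, δ}, Ω }.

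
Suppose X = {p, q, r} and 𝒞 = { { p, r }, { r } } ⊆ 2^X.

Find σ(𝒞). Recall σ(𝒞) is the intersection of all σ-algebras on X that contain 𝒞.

Seed the family with 𝒞 together with ∅ and X: { {  }, { r }, { p, r }, X }.
Iteration 1: 2 new —
  { q }  = ᶜ of { p, r }
  { p, q }  = ᶜ of { r }
Iteration 2: +1 →
  { q, r }  = { r } ∪ { q }
Iteration 3: 1 new —
  { p }  = ᶜ of { q, r }
Iteration 4 adds nothing — fixpoint reached.

Therefore σ(𝒞) = { {  }, { p }, { q }, { r }, { p, q }, { p, r }, { q, r }, X } (|σ(𝒞)| = 8).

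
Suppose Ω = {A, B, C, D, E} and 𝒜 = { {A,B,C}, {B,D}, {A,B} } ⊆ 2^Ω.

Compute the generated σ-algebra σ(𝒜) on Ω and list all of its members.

σ(𝒜) (32 sets): { {}, {A}, {B}, {C}, {D}, {E}, {A,B}, {A,C}, {A,D}, {A,E}, {B,C}, {B,D}, {B,E}, {C,D}, {C,E}, {D,E}, {A,B,C}, {A,B,D}, {A,B,E}, {A,C,D}, {A,C,E}, {A,D,E}, {B,C,D}, {B,C,E}, {B,D,E}, {C,D,E}, {A,B,C,D}, {A,B,C,E}, {A,B,D,E}, {A,C,D,E}, {B,C,D,E}, Ω }

Working:
Begin from { {}, {A,B}, {B,D}, {A,B,C}, Ω } (that is, 𝒜 plus ∅ and Ω).
Iteration 1 (5 new):
  {D,E}  = ᶜ of {A,B,C}
  {A,B,D}  = {A,B} ∪ {B,D}
  {A,C,E}  = ᶜ of {B,D}
  {C,D,E}  = ᶜ of {A,B}
  {A,B,C,D}  = {A,B,C} ∪ {B,D}
  |family| = 10
Iteration 2 (7 new):
  {E}  = ᶜ of {A,B,C,D}
  {C,E}  = ᶜ of {A,B,D}
  {B,D,E}  = {D,E} ∪ {B,D}
  {A,B,C,E}  = {A,B,C} ∪ {A,C,E}
  {A,B,D,E}  = {A,B} ∪ {D,E}
  {A,C,D,E}  = {C,D,E} ∪ {A,C,E}
  {B,C,D,E}  = {C,D,E} ∪ {B,D}
  |family| = 17
Iteration 3 (6 new):
  {A}  = ᶜ of {B,C,D,E}
  {B}  = ᶜ of {A,C,D,E}
  {C}  = ᶜ of {A,B,D,E}
  {D}  = ᶜ of {A,B,C,E}
  {A,C}  = ᶜ of {B,D,E}
  {A,B,E}  = {A,B} ∪ {E}
  |family| = 23
Iteration 4. New:
  {A,D}  = {D} ∪ {A}
  {A,E}  = {E} ∪ {A}
  {B,C}  = {B} ∪ {C}
  {B,E}  = {B} ∪ {E}
  {C,D}  = ᶜ of {A,B,E}
  {A,C,D}  = {A,C} ∪ {D}
  {A,D,E}  = {D,E} ∪ {A}
  {B,C,D}  = {C} ∪ {B,D}
  {B,C,E}  = {B} ∪ {C,E}
  |family| = 32
Iteration 5: already closed under ᶜ and ∪.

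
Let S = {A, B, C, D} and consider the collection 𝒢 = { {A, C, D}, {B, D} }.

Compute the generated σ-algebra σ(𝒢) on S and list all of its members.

Answer: σ(𝒢) = { {}, {B}, {D}, {A, C}, {B, D}, {A, B, C}, {A, C, D}, S }

Working:
Initial family (4 sets): { {}, {B, D}, {A, C, D}, S }.
Pass 1 (2 new):
  {B}  = ᶜ of {A, C, D}
  {A, C}  = ᶜ of {B, D}
  |family| = 6
Pass 2: +1 →
  {A, B, C}  = {A, C} ∪ {B}
  |family| = 7
Pass 3: +1 →
  {D}  = ᶜ of {A, B, C}
  |family| = 8
Pass 4 adds nothing — fixpoint reached.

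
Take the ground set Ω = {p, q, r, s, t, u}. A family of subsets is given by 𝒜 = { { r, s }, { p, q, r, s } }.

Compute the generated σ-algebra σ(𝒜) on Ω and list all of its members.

|σ(𝒜)| = 8.  σ(𝒜) = { {}, { p, q }, { r, s }, { t, u }, { p, q, r, s }, { p, q, t, u }, { r, s, t, u }, Ω }

Check:
Start: 𝒜 ∪ {∅, Ω} = { {}, { r, s }, { p, q, r, s }, Ω }.
Round 1: 2 new —
  { t, u }  = { p, q, r, s }ᶜ
  { p, q, t, u }  = { r, s }ᶜ
Round 2 (1 new):
  { r, s, t, u }  = { r, s } ∪ { t, u }
Round 3 (1 new):
  { p, q }  = { r, s, t, u }ᶜ
Round 4: already closed under ᶜ and ∪.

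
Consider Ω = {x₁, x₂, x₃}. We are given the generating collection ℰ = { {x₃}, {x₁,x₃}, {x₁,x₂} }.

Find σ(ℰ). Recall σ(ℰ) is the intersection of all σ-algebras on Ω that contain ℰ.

Take S₀ = ℰ ∪ {∅, Ω} = { {}, {x₃}, {x₁,x₂}, {x₁,x₃}, Ω }.
Iteration 1 (1 new):
  {x₂}  = ᶜ of {x₁,x₃}
  [6 total]
Iteration 2: +1 →
  {x₂,x₃}  = {x₃} ∪ {x₂}
  [7 total]
Iteration 3. New:
  {x₁}  = ᶜ of {x₂,x₃}
  [8 total]
Iteration 4: closed — nothing new.

Therefore σ(ℰ) = { {}, {x₁}, {x₂}, {x₃}, {x₁,x₂}, {x₁,x₃}, {x₂,x₃}, Ω } (|σ(ℰ)| = 8).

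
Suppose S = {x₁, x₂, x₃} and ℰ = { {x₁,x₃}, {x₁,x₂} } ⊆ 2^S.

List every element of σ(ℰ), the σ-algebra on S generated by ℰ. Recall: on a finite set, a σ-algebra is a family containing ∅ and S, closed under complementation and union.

Take S₀ = ℰ ∪ {∅, S} = { {}, {x₁,x₂}, {x₁,x₃}, S }.
Step 1: 2 new —
  {x₂}  = ᶜ of {x₁,x₃}
  {x₃}  = ᶜ of {x₁,x₂}
  — 6 sets.
Step 2: 1 new —
  {x₂,x₃}  = {x₃} ∪ {x₂}
  — 7 sets.
Step 3 adds 1:
  {x₁}  = ᶜ of {x₂,x₃}
  — 8 sets.
Step 4: already closed under ᶜ and ∪.

Therefore σ(ℰ) = { {}, {x₁}, {x₂}, {x₃}, {x₁,x₂}, {x₁,x₃}, {x₂,x₃}, S } (|σ(ℰ)| = 8).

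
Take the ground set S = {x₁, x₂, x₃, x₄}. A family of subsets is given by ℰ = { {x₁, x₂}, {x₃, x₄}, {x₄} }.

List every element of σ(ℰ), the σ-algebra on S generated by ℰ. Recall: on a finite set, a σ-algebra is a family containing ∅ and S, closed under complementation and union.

σ(ℰ) (8 sets): { {}, {x₃}, {x₄}, {x₁, x₂}, {x₃, x₄}, {x₁, x₂, x₃}, {x₁, x₂, x₄}, S }

Working:
Seed the family with ℰ together with ∅ and S: { {}, {x₄}, {x₁, x₂}, {x₃, x₄}, S }.
Round 1: 2 new —
  {x₁, x₂, x₃}  = S∖{x₄}
  {x₁, x₂, x₄}  = {x₁, x₂} ∪ {x₄}
  [7 total]
Round 2. New:
  {x₃}  = S∖{x₁, x₂, x₄}
  [8 total]
Round 3: closed — nothing new.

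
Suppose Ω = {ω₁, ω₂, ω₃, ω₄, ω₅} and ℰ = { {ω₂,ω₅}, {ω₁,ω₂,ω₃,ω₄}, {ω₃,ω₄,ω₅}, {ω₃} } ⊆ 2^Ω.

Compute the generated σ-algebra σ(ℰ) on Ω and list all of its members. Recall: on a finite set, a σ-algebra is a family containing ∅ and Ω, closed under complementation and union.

σ(ℰ) (32 sets): { {}, {ω₁}, {ω₂}, {ω₃}, {ω₄}, {ω₅}, {ω₁,ω₂}, {ω₁,ω₃}, {ω₁,ω₄}, {ω₁,ω₅}, {ω₂,ω₃}, {ω₂,ω₄}, {ω₂,ω₅}, {ω₃,ω₄}, {ω₃,ω₅}, {ω₄,ω₅}, {ω₁,ω₂,ω₃}, {ω₁,ω₂,ω₄}, {ω₁,ω₂,ω₅}, {ω₁,ω₃,ω₄}, {ω₁,ω₃,ω₅}, {ω₁,ω₄,ω₅}, {ω₂,ω₃,ω₄}, {ω₂,ω₃,ω₅}, {ω₂,ω₄,ω₅}, {ω₃,ω₄,ω₅}, {ω₁,ω₂,ω₃,ω₄}, {ω₁,ω₂,ω₃,ω₅}, {ω₁,ω₂,ω₄,ω₅}, {ω₁,ω₃,ω₄,ω₅}, {ω₂,ω₃,ω₄,ω₅}, Ω }

Trace:
Seed the family with ℰ together with ∅ and Ω: { {}, {ω₃}, {ω₂,ω₅}, {ω₃,ω₄,ω₅}, {ω₁,ω₂,ω₃,ω₄}, Ω }.
Round 1 (6 new):
  {ω₅}  = Ω∖{ω₁,ω₂,ω₃,ω₄}
  {ω₁,ω₂}  = Ω∖{ω₃,ω₄,ω₅}
  {ω₁,ω₃,ω₄}  = Ω∖{ω₂,ω₅}
  {ω₂,ω₃,ω₅}  = {ω₃} ∪ {ω₂,ω₅}
  {ω₁,ω₂,ω₄,ω₅}  = Ω∖{ω₃}
  {ω₂,ω₃,ω₄,ω₅}  = {ω₂,ω₅} ∪ {ω₃,ω₄,ω₅}
Round 2: 7 new —
  {ω₁}  = Ω∖{ω₂,ω₃,ω₄,ω₅}
  {ω₁,ω₄}  = Ω∖{ω₂,ω₃,ω₅}
  {ω₃,ω₅}  = {ω₅} ∪ {ω₃}
  {ω₁,ω₂,ω₃}  = {ω₁,ω₂} ∪ {ω₃}
  {ω₁,ω₂,ω₅}  = {ω₂,ω₅} ∪ {ω₁,ω₂}
  {ω₁,ω₂,ω₃,ω₅}  = {ω₁,ω₂} ∪ {ω₂,ω₃,ω₅}
  {ω₁,ω₃,ω₄,ω₅}  = {ω₃,ω₄,ω₅} ∪ {ω₁,ω₃,ω₄}
Round 3 (9 new):
  {ω₂}  = Ω∖{ω₁,ω₃,ω₄,ω₅}
  {ω₄}  = Ω∖{ω₁,ω₂,ω₃,ω₅}
  {ω₁,ω₃}  = {ω₃} ∪ {ω₁}
  {ω₁,ω₅}  = {ω₅} ∪ {ω₁}
  {ω₃,ω₄}  = Ω∖{ω₁,ω₂,ω₅}
  {ω₄,ω₅}  = Ω∖{ω₁,ω₂,ω₃}
  {ω₁,ω₂,ω₄}  = Ω∖{ω₃,ω₅}
  {ω₁,ω₃,ω₅}  = {ω₃,ω₅} ∪ {ω₁}
  {ω₁,ω₄,ω₅}  = {ω₁,ω₄} ∪ {ω₅}
Round 4 adds 4:
  {ω₂,ω₃}  = Ω∖{ω₁,ω₄,ω₅}
  {ω₂,ω₄}  = Ω∖{ω₁,ω₃,ω₅}
  {ω₂,ω₃,ω₄}  = Ω∖{ω₁,ω₅}
  {ω₂,ω₄,ω₅}  = Ω∖{ω₁,ω₃}
Round 5: no new sets; the family is a σ-algebra.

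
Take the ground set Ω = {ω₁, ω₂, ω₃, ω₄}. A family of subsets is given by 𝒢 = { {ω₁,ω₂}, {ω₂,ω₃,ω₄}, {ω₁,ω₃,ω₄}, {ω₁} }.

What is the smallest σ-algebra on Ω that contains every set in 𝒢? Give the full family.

σ(𝒢) = { {}, {ω₁}, {ω₂}, {ω₁,ω₂}, {ω₃,ω₄}, {ω₁,ω₃,ω₄}, {ω₂,ω₃,ω₄}, Ω }

Check:
Take S₀ = 𝒢 ∪ {∅, Ω} = { {}, {ω₁}, {ω₁,ω₂}, {ω₁,ω₃,ω₄}, {ω₂,ω₃,ω₄}, Ω }.
Round 1: +2 →
  {ω₂}  = complement {ω₁,ω₃,ω₄}
  {ω₃,ω₄}  = complement {ω₁,ω₂}
  — 8 sets.
Round 2: closed — nothing new.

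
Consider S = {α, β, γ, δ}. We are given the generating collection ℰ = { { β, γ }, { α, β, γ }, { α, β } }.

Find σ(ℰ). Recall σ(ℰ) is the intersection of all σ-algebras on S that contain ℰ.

|σ(ℰ)| = 16.  σ(ℰ) = { {  }, { α }, { β }, { γ }, { δ }, { α, β }, { α, γ }, { α, δ }, { β, γ }, { β, δ }, { γ, δ }, { α, β, γ }, { α, β, δ }, { α, γ, δ }, { β, γ, δ }, S }

Derivation:
Seed the family with ℰ together with ∅ and S: { {  }, { α, β }, { β, γ }, { α, β, γ }, S }.
Pass 1 adds 3:
  { δ }  = complement { α, β, γ }
  { α, δ }  = complement { β, γ }
  { γ, δ }  = complement { α, β }
  (now 8)
Pass 2 (3 new):
  { α, β, δ }  = { δ } ∪ { α, β }
  { α, γ, δ }  = { γ, δ } ∪ { α, δ }
  { β, γ, δ }  = { δ } ∪ { β, γ }
  (now 11)
Pass 3. New:
  { α }  = complement { β, γ, δ }
  { β }  = complement { α, γ, δ }
  { γ }  = complement { α, β, δ }
  (now 14)
Pass 4. New:
  { α, γ }  = { γ } ∪ { α }
  { β, δ }  = { δ } ∪ { β }
  (now 16)
Pass 5: closed — nothing new.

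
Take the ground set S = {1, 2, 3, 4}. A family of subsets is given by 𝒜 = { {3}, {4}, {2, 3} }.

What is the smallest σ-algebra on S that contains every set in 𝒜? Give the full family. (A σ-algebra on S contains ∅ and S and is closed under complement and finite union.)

Seed the family with 𝒜 together with ∅ and S: { {}, {3}, {4}, {2, 3}, S }.
Pass 1 (5 new):
  {1, 4}  = {2, 3}ᶜ
  {3, 4}  = {3} ∪ {4}
  {1, 2, 3}  = {4}ᶜ
  {1, 2, 4}  = {3}ᶜ
  {2, 3, 4}  = {2, 3} ∪ {4}
Pass 2 (3 new):
  {1}  = {2, 3, 4}ᶜ
  {1, 2}  = {3, 4}ᶜ
  {1, 3, 4}  = {3, 4} ∪ {1, 4}
Pass 3: 2 new —
  {2}  = {1, 3, 4}ᶜ
  {1, 3}  = {3} ∪ {1}
Pass 4 adds 1:
  {2, 4}  = {1, 3}ᶜ
Pass 5: closed — nothing new.

Therefore σ(𝒜) = { {}, {1}, {2}, {3}, {4}, {1, 2}, {1, 3}, {1, 4}, {2, 3}, {2, 4}, {3, 4}, {1, 2, 3}, {1, 2, 4}, {1, 3, 4}, {2, 3, 4}, S } (|σ(𝒜)| = 16).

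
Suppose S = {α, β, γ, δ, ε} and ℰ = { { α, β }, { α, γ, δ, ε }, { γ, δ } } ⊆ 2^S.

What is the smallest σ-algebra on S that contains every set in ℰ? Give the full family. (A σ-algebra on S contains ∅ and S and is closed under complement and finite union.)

σ(ℰ) (16 sets): { {  }, { α }, { β }, { ε }, { α, β }, { α, ε }, { β, ε }, { γ, δ }, { α, β, ε }, { α, γ, δ }, { β, γ, δ }, { γ, δ, ε }, { α, β, γ, δ }, { α, γ, δ, ε }, { β, γ, δ, ε }, S }

Trace:
Take S₀ = ℰ ∪ {∅, S} = { {  }, { α, β }, { γ, δ }, { α, γ, δ, ε }, S }.
Step 1: 4 new —
  { β }  = ᶜ of { α, γ, δ, ε }
  { α, β, ε }  = ᶜ of { γ, δ }
  { γ, δ, ε }  = ᶜ of { α, β }
  { α, β, γ, δ }  = { γ, δ } ∪ { α, β }
  — 9 sets.
Step 2: +3 →
  { ε }  = ᶜ of { α, β, γ, δ }
  { β, γ, δ }  = { γ, δ } ∪ { β }
  { β, γ, δ, ε }  = { γ, δ, ε } ∪ { β }
  — 12 sets.
Step 3 adds 3:
  { α }  = ᶜ of { β, γ, δ, ε }
  { α, ε }  = ᶜ of { β, γ, δ }
  { β, ε }  = { β } ∪ { ε }
  — 15 sets.
Step 4 adds 1:
  { α, γ, δ }  = ᶜ of { β, ε }
  — 16 sets.
After Step 5 the family is unchanged; done.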